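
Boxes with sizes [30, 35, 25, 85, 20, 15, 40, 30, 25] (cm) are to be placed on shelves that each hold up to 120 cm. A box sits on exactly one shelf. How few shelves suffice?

Total = 85 + 40 + 35 + 30 + 30 + 25 + 25 + 20 + 15 = 305 cm.
Lower bound: ⌈305/120⌉ = 3 shelves.
A packing using 3 shelves:
  shelf 1: 85 + 35 = 120
  shelf 2: 40 + 30 + 30 + 20 = 120
  shelf 3: 25 + 25 + 15 = 65
This matches the lower bound, so 3 is optimal.

3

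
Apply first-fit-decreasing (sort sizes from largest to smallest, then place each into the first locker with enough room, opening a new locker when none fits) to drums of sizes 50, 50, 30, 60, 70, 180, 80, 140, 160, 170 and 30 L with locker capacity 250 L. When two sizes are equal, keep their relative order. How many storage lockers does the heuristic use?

Sorted descending: 180, 170, 160, 140, 80, 70, 60, 50, 50, 30, 30.
  180 → locker 1 (new)  [load 180/250]
  170 → locker 2 (new)  [load 170/250]
  160 → locker 3 (new)  [load 160/250]
  140 → locker 4 (new)  [load 140/250]
  80 → locker 2  [load 250/250]
  70 → locker 1  [load 250/250]
  60 → locker 3  [load 220/250]
  50 → locker 4  [load 190/250]
  50 → locker 4  [load 240/250]
  30 → locker 3  [load 250/250]
  30 → locker 5 (new)  [load 30/250]
5 storage lockers opened.

5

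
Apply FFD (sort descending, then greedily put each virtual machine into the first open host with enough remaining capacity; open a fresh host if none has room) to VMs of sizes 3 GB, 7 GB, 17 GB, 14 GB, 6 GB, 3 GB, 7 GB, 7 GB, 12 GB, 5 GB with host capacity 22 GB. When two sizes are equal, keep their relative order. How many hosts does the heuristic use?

4

Sorted descending: 17, 14, 12, 7, 7, 7, 6, 5, 3, 3.
  17 → host 1 (new)  [load 17/22]
  14 → host 2 (new)  [load 14/22]
  12 → host 3 (new)  [load 12/22]
  7 → host 2  [load 21/22]
  7 → host 3  [load 19/22]
  7 → host 4 (new)  [load 7/22]
  6 → host 4  [load 13/22]
  5 → host 1  [load 22/22]
  3 → host 3  [load 22/22]
  3 → host 4  [load 16/22]
4 hosts opened.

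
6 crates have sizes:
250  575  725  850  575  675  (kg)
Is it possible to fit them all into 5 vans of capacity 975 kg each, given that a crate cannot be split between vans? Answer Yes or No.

A valid assignment using 5 vans:
  van 1: 850 = 850
  van 2: 725 + 250 = 975
  van 3: 675 = 675
  van 4: 575 = 575
  van 5: 575 = 575
Every load is within 975 kg, so 5 vans suffice.

Yes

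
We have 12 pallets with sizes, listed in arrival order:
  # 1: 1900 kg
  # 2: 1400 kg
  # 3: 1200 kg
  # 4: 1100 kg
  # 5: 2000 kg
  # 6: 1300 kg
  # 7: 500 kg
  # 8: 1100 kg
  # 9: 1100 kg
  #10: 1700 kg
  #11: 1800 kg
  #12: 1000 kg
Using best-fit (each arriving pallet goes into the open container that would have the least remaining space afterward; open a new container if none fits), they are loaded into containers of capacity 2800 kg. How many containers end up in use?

  1900 → container 1 (new)  [load 1900/2800]
  1400 → container 2 (new)  [load 1400/2800]
  1200 → container 2  [load 2600/2800]
  1100 → container 3 (new)  [load 1100/2800]
  2000 → container 4 (new)  [load 2000/2800]
  1300 → container 3  [load 2400/2800]
  500 → container 4  [load 2500/2800]
  1100 → container 5 (new)  [load 1100/2800]
  1100 → container 5  [load 2200/2800]
  1700 → container 6 (new)  [load 1700/2800]
  1800 → container 7 (new)  [load 1800/2800]
  1000 → container 7  [load 2800/2800]
7 containers opened.

7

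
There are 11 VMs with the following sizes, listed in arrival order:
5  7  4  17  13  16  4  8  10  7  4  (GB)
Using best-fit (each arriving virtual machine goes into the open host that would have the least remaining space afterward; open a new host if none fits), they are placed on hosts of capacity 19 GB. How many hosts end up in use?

6

  5 → host 1 (new)  [load 5/19]
  7 → host 1  [load 12/19]
  4 → host 1  [load 16/19]
  17 → host 2 (new)  [load 17/19]
  13 → host 3 (new)  [load 13/19]
  16 → host 4 (new)  [load 16/19]
  4 → host 3  [load 17/19]
  8 → host 5 (new)  [load 8/19]
  10 → host 5  [load 18/19]
  7 → host 6 (new)  [load 7/19]
  4 → host 6  [load 11/19]
6 hosts opened.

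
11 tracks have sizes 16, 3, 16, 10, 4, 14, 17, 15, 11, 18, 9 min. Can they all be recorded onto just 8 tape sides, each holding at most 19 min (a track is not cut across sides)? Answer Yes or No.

Yes

A valid assignment using 8 tape sides:
  side 1: 18 = 18
  side 2: 17 = 17
  side 3: 16 + 3 = 19
  side 4: 16 = 16
  side 5: 15 + 4 = 19
  side 6: 14 = 14
  side 7: 11 = 11
  side 8: 10 + 9 = 19
Every load is within 19 min, so 8 tape sides suffice.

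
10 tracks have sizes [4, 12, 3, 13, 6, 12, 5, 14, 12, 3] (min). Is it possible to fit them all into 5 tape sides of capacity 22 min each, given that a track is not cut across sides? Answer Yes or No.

A valid assignment using 5 tape sides:
  side 1: 14 + 6 = 20
  side 2: 13 + 5 + 4 = 22
  side 3: 12 + 3 + 3 = 18
  side 4: 12 = 12
  side 5: 12 = 12
Every load is within 22 min, so 5 tape sides suffice.

Yes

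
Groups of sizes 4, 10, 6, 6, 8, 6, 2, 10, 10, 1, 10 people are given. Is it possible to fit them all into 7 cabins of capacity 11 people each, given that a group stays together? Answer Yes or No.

No

Total = 73 people; ⌈73/11⌉ = 7.
8 groups each exceed half the capacity and cannot share a cabin, forcing at least 8 cabins.
At least 8 cabins are required, but only 7 are allowed.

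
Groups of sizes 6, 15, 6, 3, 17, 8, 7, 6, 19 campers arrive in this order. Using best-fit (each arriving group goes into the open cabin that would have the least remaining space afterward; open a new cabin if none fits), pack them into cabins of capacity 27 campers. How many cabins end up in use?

  6 → cabin 1 (new)  [load 6/27]
  15 → cabin 1  [load 21/27]
  6 → cabin 1  [load 27/27]
  3 → cabin 2 (new)  [load 3/27]
  17 → cabin 2  [load 20/27]
  8 → cabin 3 (new)  [load 8/27]
  7 → cabin 2  [load 27/27]
  6 → cabin 3  [load 14/27]
  19 → cabin 4 (new)  [load 19/27]
4 cabins opened.

4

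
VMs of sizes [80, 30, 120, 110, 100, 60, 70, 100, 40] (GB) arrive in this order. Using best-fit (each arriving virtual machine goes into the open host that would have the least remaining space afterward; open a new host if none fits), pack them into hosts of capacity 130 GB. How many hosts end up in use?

  80 → host 1 (new)  [load 80/130]
  30 → host 1  [load 110/130]
  120 → host 2 (new)  [load 120/130]
  110 → host 3 (new)  [load 110/130]
  100 → host 4 (new)  [load 100/130]
  60 → host 5 (new)  [load 60/130]
  70 → host 5  [load 130/130]
  100 → host 6 (new)  [load 100/130]
  40 → host 7 (new)  [load 40/130]
7 hosts opened.

7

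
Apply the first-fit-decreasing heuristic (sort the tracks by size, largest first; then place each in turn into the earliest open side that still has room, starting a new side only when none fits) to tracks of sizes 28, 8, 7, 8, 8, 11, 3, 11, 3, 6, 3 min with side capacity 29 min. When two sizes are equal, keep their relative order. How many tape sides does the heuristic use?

Sorted descending: 28, 11, 11, 8, 8, 8, 7, 6, 3, 3, 3.
  28 → side 1 (new)  [load 28/29]
  11 → side 2 (new)  [load 11/29]
  11 → side 2  [load 22/29]
  8 → side 3 (new)  [load 8/29]
  8 → side 3  [load 16/29]
  8 → side 3  [load 24/29]
  7 → side 2  [load 29/29]
  6 → side 4 (new)  [load 6/29]
  3 → side 3  [load 27/29]
  3 → side 4  [load 9/29]
  3 → side 4  [load 12/29]
4 tape sides opened.

4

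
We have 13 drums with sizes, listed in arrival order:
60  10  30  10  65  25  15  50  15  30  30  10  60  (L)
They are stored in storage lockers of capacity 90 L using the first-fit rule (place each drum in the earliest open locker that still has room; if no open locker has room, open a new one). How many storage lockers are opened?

5

  60 → locker 1 (new)  [load 60/90]
  10 → locker 1  [load 70/90]
  30 → locker 2 (new)  [load 30/90]
  10 → locker 1  [load 80/90]
  65 → locker 3 (new)  [load 65/90]
  25 → locker 2  [load 55/90]
  15 → locker 2  [load 70/90]
  50 → locker 4 (new)  [load 50/90]
  15 → locker 2  [load 85/90]
  30 → locker 4  [load 80/90]
  30 → locker 5 (new)  [load 30/90]
  10 → locker 1  [load 90/90]
  60 → locker 5  [load 90/90]
5 storage lockers opened.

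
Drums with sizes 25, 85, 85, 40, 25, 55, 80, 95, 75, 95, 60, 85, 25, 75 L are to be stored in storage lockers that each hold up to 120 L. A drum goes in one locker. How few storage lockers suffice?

9

Total = 95 + 95 + 85 + 85 + 85 + 80 + 75 + 75 + 60 + 55 + 40 + 25 + 25 + 25 = 905 L.
Lower bound: ⌈905/120⌉ = 8 storage lockers.
A packing using 9 storage lockers:
  locker 1: 95 + 25 = 120
  locker 2: 95 + 25 = 120
  locker 3: 85 + 25 = 110
  locker 4: 85 = 85
  locker 5: 85 = 85
  locker 6: 80 + 40 = 120
  locker 7: 75 = 75
  locker 8: 75 = 75
  locker 9: 60 + 55 = 115
No arrangement into 8 storage lockers stays within capacity, so 9 is optimal.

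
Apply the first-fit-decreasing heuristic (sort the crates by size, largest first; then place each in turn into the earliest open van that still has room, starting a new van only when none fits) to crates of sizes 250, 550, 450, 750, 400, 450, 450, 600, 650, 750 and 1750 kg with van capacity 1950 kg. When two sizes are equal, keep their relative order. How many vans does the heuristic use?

Sorted descending: 1750, 750, 750, 650, 600, 550, 450, 450, 450, 400, 250.
  1750 → van 1 (new)  [load 1750/1950]
  750 → van 2 (new)  [load 750/1950]
  750 → van 2  [load 1500/1950]
  650 → van 3 (new)  [load 650/1950]
  600 → van 3  [load 1250/1950]
  550 → van 3  [load 1800/1950]
  450 → van 2  [load 1950/1950]
  450 → van 4 (new)  [load 450/1950]
  450 → van 4  [load 900/1950]
  400 → van 4  [load 1300/1950]
  250 → van 4  [load 1550/1950]
4 vans opened.

4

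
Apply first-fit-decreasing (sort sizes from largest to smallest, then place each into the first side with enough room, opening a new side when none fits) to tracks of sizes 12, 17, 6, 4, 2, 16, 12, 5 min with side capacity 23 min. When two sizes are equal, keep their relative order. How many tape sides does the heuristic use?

4

Sorted descending: 17, 16, 12, 12, 6, 5, 4, 2.
  17 → side 1 (new)  [load 17/23]
  16 → side 2 (new)  [load 16/23]
  12 → side 3 (new)  [load 12/23]
  12 → side 4 (new)  [load 12/23]
  6 → side 1  [load 23/23]
  5 → side 2  [load 21/23]
  4 → side 3  [load 16/23]
  2 → side 2  [load 23/23]
4 tape sides opened.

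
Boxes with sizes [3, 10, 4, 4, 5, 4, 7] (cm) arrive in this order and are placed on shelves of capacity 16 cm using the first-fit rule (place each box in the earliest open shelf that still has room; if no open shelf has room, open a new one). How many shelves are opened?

3

  3 → shelf 1 (new)  [load 3/16]
  10 → shelf 1  [load 13/16]
  4 → shelf 2 (new)  [load 4/16]
  4 → shelf 2  [load 8/16]
  5 → shelf 2  [load 13/16]
  4 → shelf 3 (new)  [load 4/16]
  7 → shelf 3  [load 11/16]
3 shelves opened.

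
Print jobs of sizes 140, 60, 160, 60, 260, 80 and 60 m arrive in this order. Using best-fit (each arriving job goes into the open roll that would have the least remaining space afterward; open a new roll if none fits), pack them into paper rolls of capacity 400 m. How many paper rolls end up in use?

  140 → roll 1 (new)  [load 140/400]
  60 → roll 1  [load 200/400]
  160 → roll 1  [load 360/400]
  60 → roll 2 (new)  [load 60/400]
  260 → roll 2  [load 320/400]
  80 → roll 2  [load 400/400]
  60 → roll 3 (new)  [load 60/400]
3 paper rolls opened.

3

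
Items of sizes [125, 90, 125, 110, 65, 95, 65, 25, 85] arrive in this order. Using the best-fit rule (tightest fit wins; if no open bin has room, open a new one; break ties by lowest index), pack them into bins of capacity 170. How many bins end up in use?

6

  125 → bin 1 (new)  [load 125/170]
  90 → bin 2 (new)  [load 90/170]
  125 → bin 3 (new)  [load 125/170]
  110 → bin 4 (new)  [load 110/170]
  65 → bin 2  [load 155/170]
  95 → bin 5 (new)  [load 95/170]
  65 → bin 5  [load 160/170]
  25 → bin 1  [load 150/170]
  85 → bin 6 (new)  [load 85/170]
6 bins opened.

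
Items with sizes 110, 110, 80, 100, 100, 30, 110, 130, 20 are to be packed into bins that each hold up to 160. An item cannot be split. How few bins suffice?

7

Total = 130 + 110 + 110 + 110 + 100 + 100 + 80 + 30 + 20 = 790.
Lower bound: ⌈790/160⌉ = 5 bins.
Also, 6 items each exceed 80, and no two of those can share a bin, so at least 6 bins are needed.
A packing using 7 bins:
  bin 1: 130 + 30 = 160
  bin 2: 110 + 20 = 130
  bin 3: 110 = 110
  bin 4: 110 = 110
  bin 5: 100 = 100
  bin 6: 100 = 100
  bin 7: 80 = 80
No arrangement into 6 bins stays within capacity, so 7 is optimal.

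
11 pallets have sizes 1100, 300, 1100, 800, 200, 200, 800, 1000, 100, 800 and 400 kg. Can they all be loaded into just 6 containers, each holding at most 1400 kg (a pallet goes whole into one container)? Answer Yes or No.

A valid assignment using 6 containers:
  container 1: 1100 + 300 = 1400
  container 2: 1100 + 200 + 100 = 1400
  container 3: 1000 + 400 = 1400
  container 4: 800 + 200 = 1000
  container 5: 800 = 800
  container 6: 800 = 800
Every load is within 1400 kg, so 6 containers suffice.

Yes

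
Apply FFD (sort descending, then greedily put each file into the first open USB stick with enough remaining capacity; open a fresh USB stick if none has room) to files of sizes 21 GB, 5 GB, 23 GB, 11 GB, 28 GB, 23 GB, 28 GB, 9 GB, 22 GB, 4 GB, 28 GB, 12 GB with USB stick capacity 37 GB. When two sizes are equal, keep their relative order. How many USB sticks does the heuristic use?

Sorted descending: 28, 28, 28, 23, 23, 22, 21, 12, 11, 9, 5, 4.
  28 → USB stick 1 (new)  [load 28/37]
  28 → USB stick 2 (new)  [load 28/37]
  28 → USB stick 3 (new)  [load 28/37]
  23 → USB stick 4 (new)  [load 23/37]
  23 → USB stick 5 (new)  [load 23/37]
  22 → USB stick 6 (new)  [load 22/37]
  21 → USB stick 7 (new)  [load 21/37]
  12 → USB stick 4  [load 35/37]
  11 → USB stick 5  [load 34/37]
  9 → USB stick 1  [load 37/37]
  5 → USB stick 2  [load 33/37]
  4 → USB stick 2  [load 37/37]
7 USB sticks opened.

7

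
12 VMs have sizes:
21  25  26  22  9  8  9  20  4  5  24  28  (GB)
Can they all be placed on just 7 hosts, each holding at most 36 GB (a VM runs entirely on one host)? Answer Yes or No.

A valid assignment using 7 hosts:
  host 1: 28 + 8 = 36
  host 2: 26 + 9 = 35
  host 3: 25 + 9 = 34
  host 4: 24 + 5 + 4 = 33
  host 5: 22 = 22
  host 6: 21 = 21
  host 7: 20 = 20
Every load is within 36 GB, so 7 hosts suffice.

Yes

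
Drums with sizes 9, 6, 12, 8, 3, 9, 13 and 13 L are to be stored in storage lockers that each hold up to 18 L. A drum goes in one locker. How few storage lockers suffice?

Total = 13 + 13 + 12 + 9 + 9 + 8 + 6 + 3 = 73 L.
Lower bound: ⌈73/18⌉ = 5 storage lockers.
A packing using 5 storage lockers:
  locker 1: 13 + 3 = 16
  locker 2: 13 = 13
  locker 3: 12 + 6 = 18
  locker 4: 9 + 9 = 18
  locker 5: 8 = 8
This matches the lower bound, so 5 is optimal.

5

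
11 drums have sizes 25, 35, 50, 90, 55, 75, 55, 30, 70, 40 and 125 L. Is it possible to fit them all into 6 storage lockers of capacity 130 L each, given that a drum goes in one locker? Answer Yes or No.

A valid assignment using 6 storage lockers:
  locker 1: 125 = 125
  locker 2: 90 + 40 = 130
  locker 3: 75 + 55 = 130
  locker 4: 70 + 55 = 125
  locker 5: 50 + 35 + 30 = 115
  locker 6: 25 = 25
Every load is within 130 L, so 6 storage lockers suffice.

Yes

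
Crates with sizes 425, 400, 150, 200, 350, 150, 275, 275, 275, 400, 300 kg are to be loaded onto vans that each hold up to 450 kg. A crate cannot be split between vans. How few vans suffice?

Total = 425 + 400 + 400 + 350 + 300 + 275 + 275 + 275 + 200 + 150 + 150 = 3200 kg.
Lower bound: ⌈3200/450⌉ = 8 vans.
A packing using 9 vans:
  van 1: 425 = 425
  van 2: 400 = 400
  van 3: 400 = 400
  van 4: 350 = 350
  van 5: 300 + 150 = 450
  van 6: 275 + 150 = 425
  van 7: 275 = 275
  van 8: 275 = 275
  van 9: 200 = 200
No arrangement into 8 vans stays within capacity, so 9 is optimal.

9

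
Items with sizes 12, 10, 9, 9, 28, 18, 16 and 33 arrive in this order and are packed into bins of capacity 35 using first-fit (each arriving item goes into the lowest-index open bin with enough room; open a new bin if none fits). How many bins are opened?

5

  12 → bin 1 (new)  [load 12/35]
  10 → bin 1  [load 22/35]
  9 → bin 1  [load 31/35]
  9 → bin 2 (new)  [load 9/35]
  28 → bin 3 (new)  [load 28/35]
  18 → bin 2  [load 27/35]
  16 → bin 4 (new)  [load 16/35]
  33 → bin 5 (new)  [load 33/35]
5 bins opened.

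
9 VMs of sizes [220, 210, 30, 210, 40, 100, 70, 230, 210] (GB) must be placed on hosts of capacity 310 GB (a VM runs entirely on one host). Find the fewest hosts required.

Total = 230 + 220 + 210 + 210 + 210 + 100 + 70 + 40 + 30 = 1320 GB.
Lower bound: ⌈1320/310⌉ = 5 hosts.
A packing using 5 hosts:
  host 1: 230 + 70 = 300
  host 2: 220 + 40 + 30 = 290
  host 3: 210 + 100 = 310
  host 4: 210 = 210
  host 5: 210 = 210
This matches the lower bound, so 5 is optimal.

5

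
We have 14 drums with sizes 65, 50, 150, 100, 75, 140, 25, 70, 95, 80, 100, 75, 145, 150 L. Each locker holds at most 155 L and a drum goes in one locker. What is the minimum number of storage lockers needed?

10

Total = 150 + 150 + 145 + 140 + 100 + 100 + 95 + 80 + 75 + 75 + 70 + 65 + 50 + 25 = 1320 L.
Lower bound: ⌈1320/155⌉ = 9 storage lockers.
A packing using 10 storage lockers:
  locker 1: 150 = 150
  locker 2: 150 = 150
  locker 3: 145 = 145
  locker 4: 140 = 140
  locker 5: 100 + 50 = 150
  locker 6: 100 + 25 = 125
  locker 7: 95 = 95
  locker 8: 80 + 75 = 155
  locker 9: 75 + 70 = 145
  locker 10: 65 = 65
No arrangement into 9 storage lockers stays within capacity, so 10 is optimal.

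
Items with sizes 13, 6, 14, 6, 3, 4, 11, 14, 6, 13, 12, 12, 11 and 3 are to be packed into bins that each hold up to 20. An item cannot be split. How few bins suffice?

8

Total = 14 + 14 + 13 + 13 + 12 + 12 + 11 + 11 + 6 + 6 + 6 + 4 + 3 + 3 = 128.
Lower bound: ⌈128/20⌉ = 7 bins.
Also, 8 items each exceed 10, and no two of those can share a bin, so at least 8 bins are needed.
A packing using 8 bins:
  bin 1: 14 + 6 = 20
  bin 2: 14 + 6 = 20
  bin 3: 13 + 6 = 19
  bin 4: 13 + 4 + 3 = 20
  bin 5: 12 + 3 = 15
  bin 6: 12 = 12
  bin 7: 11 = 11
  bin 8: 11 = 11
This matches the lower bound, so 8 is optimal.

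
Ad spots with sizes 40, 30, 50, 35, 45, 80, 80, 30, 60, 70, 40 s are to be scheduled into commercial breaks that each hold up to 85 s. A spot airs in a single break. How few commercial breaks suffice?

Total = 80 + 80 + 70 + 60 + 50 + 45 + 40 + 40 + 35 + 30 + 30 = 560 s.
Lower bound: ⌈560/85⌉ = 7 commercial breaks.
A packing using 8 commercial breaks:
  break 1: 80 = 80
  break 2: 80 = 80
  break 3: 70 = 70
  break 4: 60 = 60
  break 5: 50 + 35 = 85
  break 6: 45 + 40 = 85
  break 7: 40 + 30 = 70
  break 8: 30 = 30
No arrangement into 7 commercial breaks stays within capacity, so 8 is optimal.

8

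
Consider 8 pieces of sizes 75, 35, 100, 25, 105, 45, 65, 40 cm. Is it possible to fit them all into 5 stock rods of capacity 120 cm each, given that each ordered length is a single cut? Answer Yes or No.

Yes

A valid assignment using 5 stock rods:
  stock rod 1: 105 = 105
  stock rod 2: 100 = 100
  stock rod 3: 75 + 45 = 120
  stock rod 4: 65 + 40 = 105
  stock rod 5: 35 + 25 = 60
Every load is within 120 cm, so 5 stock rods suffice.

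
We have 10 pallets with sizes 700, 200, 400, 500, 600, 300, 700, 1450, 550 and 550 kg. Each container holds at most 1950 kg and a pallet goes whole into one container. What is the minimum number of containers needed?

4

Total = 1450 + 700 + 700 + 600 + 550 + 550 + 500 + 400 + 300 + 200 = 5950 kg.
Lower bound: ⌈5950/1950⌉ = 4 containers.
A packing using 4 containers:
  container 1: 1450 + 500 = 1950
  container 2: 700 + 700 + 550 = 1950
  container 3: 600 + 550 + 400 + 300 = 1850
  container 4: 200 = 200
This matches the lower bound, so 4 is optimal.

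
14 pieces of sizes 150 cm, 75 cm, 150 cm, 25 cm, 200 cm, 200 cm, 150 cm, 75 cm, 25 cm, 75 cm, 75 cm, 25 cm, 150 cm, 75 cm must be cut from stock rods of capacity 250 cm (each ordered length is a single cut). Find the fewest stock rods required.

7

Total = 200 + 200 + 150 + 150 + 150 + 150 + 75 + 75 + 75 + 75 + 75 + 25 + 25 + 25 = 1450 cm.
Lower bound: ⌈1450/250⌉ = 6 stock rods.
A packing using 7 stock rods:
  stock rod 1: 200 + 25 + 25 = 250
  stock rod 2: 200 + 25 = 225
  stock rod 3: 150 + 75 = 225
  stock rod 4: 150 + 75 = 225
  stock rod 5: 150 + 75 = 225
  stock rod 6: 150 + 75 = 225
  stock rod 7: 75 = 75
No arrangement into 6 stock rods stays within capacity, so 7 is optimal.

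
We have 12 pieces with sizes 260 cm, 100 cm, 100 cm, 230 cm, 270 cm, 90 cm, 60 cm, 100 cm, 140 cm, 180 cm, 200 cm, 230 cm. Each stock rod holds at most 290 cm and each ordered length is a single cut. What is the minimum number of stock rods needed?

Total = 270 + 260 + 230 + 230 + 200 + 180 + 140 + 100 + 100 + 100 + 90 + 60 = 1960 cm.
Lower bound: ⌈1960/290⌉ = 7 stock rods.
A packing using 8 stock rods:
  stock rod 1: 270 = 270
  stock rod 2: 260 = 260
  stock rod 3: 230 + 60 = 290
  stock rod 4: 230 = 230
  stock rod 5: 200 + 90 = 290
  stock rod 6: 180 + 100 = 280
  stock rod 7: 140 + 100 = 240
  stock rod 8: 100 = 100
No arrangement into 7 stock rods stays within capacity, so 8 is optimal.

8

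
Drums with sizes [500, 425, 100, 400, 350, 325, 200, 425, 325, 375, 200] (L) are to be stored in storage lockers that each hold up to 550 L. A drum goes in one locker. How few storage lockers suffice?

8

Total = 500 + 425 + 425 + 400 + 375 + 350 + 325 + 325 + 200 + 200 + 100 = 3625 L.
Lower bound: ⌈3625/550⌉ = 7 storage lockers.
Also, 8 drums each exceed 275 L, and no two of those can share a locker, so at least 8 storage lockers are needed.
A packing using 8 storage lockers:
  locker 1: 500 = 500
  locker 2: 425 + 100 = 525
  locker 3: 425 = 425
  locker 4: 400 = 400
  locker 5: 375 = 375
  locker 6: 350 + 200 = 550
  locker 7: 325 + 200 = 525
  locker 8: 325 = 325
This matches the lower bound, so 8 is optimal.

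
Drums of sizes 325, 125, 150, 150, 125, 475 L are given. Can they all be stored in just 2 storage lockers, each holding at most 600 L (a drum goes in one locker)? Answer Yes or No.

No

Total = 1350 L; ⌈1350/600⌉ = 3.
At least 3 storage lockers are required, but only 2 are allowed.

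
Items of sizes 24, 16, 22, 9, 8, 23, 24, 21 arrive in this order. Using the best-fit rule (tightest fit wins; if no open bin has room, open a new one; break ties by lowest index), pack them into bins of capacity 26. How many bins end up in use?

7

  24 → bin 1 (new)  [load 24/26]
  16 → bin 2 (new)  [load 16/26]
  22 → bin 3 (new)  [load 22/26]
  9 → bin 2  [load 25/26]
  8 → bin 4 (new)  [load 8/26]
  23 → bin 5 (new)  [load 23/26]
  24 → bin 6 (new)  [load 24/26]
  21 → bin 7 (new)  [load 21/26]
7 bins opened.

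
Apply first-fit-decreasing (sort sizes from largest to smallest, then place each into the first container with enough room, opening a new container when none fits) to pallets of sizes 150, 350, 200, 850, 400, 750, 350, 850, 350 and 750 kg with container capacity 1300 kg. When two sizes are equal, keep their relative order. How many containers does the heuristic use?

Sorted descending: 850, 850, 750, 750, 400, 350, 350, 350, 200, 150.
  850 → container 1 (new)  [load 850/1300]
  850 → container 2 (new)  [load 850/1300]
  750 → container 3 (new)  [load 750/1300]
  750 → container 4 (new)  [load 750/1300]
  400 → container 1  [load 1250/1300]
  350 → container 2  [load 1200/1300]
  350 → container 3  [load 1100/1300]
  350 → container 4  [load 1100/1300]
  200 → container 3  [load 1300/1300]
  150 → container 4  [load 1250/1300]
4 containers opened.

4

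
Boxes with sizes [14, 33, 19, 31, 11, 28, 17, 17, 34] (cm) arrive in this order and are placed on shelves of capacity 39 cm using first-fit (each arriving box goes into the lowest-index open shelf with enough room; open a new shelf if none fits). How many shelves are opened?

  14 → shelf 1 (new)  [load 14/39]
  33 → shelf 2 (new)  [load 33/39]
  19 → shelf 1  [load 33/39]
  31 → shelf 3 (new)  [load 31/39]
  11 → shelf 4 (new)  [load 11/39]
  28 → shelf 4  [load 39/39]
  17 → shelf 5 (new)  [load 17/39]
  17 → shelf 5  [load 34/39]
  34 → shelf 6 (new)  [load 34/39]
6 shelves opened.

6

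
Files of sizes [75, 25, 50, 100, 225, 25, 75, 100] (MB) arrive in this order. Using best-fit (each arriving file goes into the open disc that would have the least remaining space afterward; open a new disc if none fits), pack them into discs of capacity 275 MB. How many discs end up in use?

  75 → disc 1 (new)  [load 75/275]
  25 → disc 1  [load 100/275]
  50 → disc 1  [load 150/275]
  100 → disc 1  [load 250/275]
  225 → disc 2 (new)  [load 225/275]
  25 → disc 1  [load 275/275]
  75 → disc 3 (new)  [load 75/275]
  100 → disc 3  [load 175/275]
3 discs opened.

3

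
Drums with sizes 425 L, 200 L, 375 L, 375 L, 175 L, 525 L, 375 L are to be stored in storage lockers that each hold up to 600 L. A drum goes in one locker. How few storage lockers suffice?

5

Total = 525 + 425 + 375 + 375 + 375 + 200 + 175 = 2450 L.
Lower bound: ⌈2450/600⌉ = 5 storage lockers.
A packing using 5 storage lockers:
  locker 1: 525 = 525
  locker 2: 425 + 175 = 600
  locker 3: 375 + 200 = 575
  locker 4: 375 = 375
  locker 5: 375 = 375
This matches the lower bound, so 5 is optimal.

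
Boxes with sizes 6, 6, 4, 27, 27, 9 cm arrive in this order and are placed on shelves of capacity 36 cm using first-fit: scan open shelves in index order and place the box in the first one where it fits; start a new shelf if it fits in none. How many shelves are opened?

  6 → shelf 1 (new)  [load 6/36]
  6 → shelf 1  [load 12/36]
  4 → shelf 1  [load 16/36]
  27 → shelf 2 (new)  [load 27/36]
  27 → shelf 3 (new)  [load 27/36]
  9 → shelf 1  [load 25/36]
3 shelves opened.

3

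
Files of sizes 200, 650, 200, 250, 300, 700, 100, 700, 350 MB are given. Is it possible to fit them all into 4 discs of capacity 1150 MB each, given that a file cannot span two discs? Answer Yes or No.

Yes

A valid assignment using 3 discs:
  disc 1: 700 + 350 + 100 = 1150
  disc 2: 700 + 250 + 200 = 1150
  disc 3: 650 + 300 + 200 = 1150
That uses only 3 ≤ 4, so 4 discs are enough.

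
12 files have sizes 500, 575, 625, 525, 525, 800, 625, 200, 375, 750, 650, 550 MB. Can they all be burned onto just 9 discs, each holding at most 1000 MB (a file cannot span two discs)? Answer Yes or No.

No

Total = 6700 MB; ⌈6700/1000⌉ = 7.
9 files each exceed half the capacity and cannot share a disc, forcing at least 9 discs.
The bound of 9 does not rule out 9, but exhaustive search shows no assignment into 9 discs of capacity 1000 MB exists — the minimum is 10.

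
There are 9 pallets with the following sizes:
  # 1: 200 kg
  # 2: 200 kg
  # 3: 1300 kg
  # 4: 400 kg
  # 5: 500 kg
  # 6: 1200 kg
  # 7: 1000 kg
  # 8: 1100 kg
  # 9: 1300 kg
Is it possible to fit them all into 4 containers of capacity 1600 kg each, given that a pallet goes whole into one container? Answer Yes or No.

No

Total = 7200 kg; ⌈7200/1600⌉ = 5.
At least 5 containers are required, but only 4 are allowed.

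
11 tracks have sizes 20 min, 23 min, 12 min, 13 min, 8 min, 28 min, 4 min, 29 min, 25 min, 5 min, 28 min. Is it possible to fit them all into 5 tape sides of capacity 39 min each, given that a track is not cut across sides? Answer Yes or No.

Total = 195 min; ⌈195/39⌉ = 5.
6 tracks each exceed half the capacity and cannot share a side, forcing at least 6 tape sides.
At least 6 tape sides are required, but only 5 are allowed.

No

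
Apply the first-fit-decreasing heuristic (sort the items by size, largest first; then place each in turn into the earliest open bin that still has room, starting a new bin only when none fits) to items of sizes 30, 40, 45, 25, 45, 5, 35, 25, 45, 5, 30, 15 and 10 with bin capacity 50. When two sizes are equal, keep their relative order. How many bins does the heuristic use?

Sorted descending: 45, 45, 45, 40, 35, 30, 30, 25, 25, 15, 10, 5, 5.
  45 → bin 1 (new)  [load 45/50]
  45 → bin 2 (new)  [load 45/50]
  45 → bin 3 (new)  [load 45/50]
  40 → bin 4 (new)  [load 40/50]
  35 → bin 5 (new)  [load 35/50]
  30 → bin 6 (new)  [load 30/50]
  30 → bin 7 (new)  [load 30/50]
  25 → bin 8 (new)  [load 25/50]
  25 → bin 8  [load 50/50]
  15 → bin 5  [load 50/50]
  10 → bin 4  [load 50/50]
  5 → bin 1  [load 50/50]
  5 → bin 2  [load 50/50]
8 bins opened.

8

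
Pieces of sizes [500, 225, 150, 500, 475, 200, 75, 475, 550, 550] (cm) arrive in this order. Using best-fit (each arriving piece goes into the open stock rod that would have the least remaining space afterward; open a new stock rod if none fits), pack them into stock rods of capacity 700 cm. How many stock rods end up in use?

  500 → stock rod 1 (new)  [load 500/700]
  225 → stock rod 2 (new)  [load 225/700]
  150 → stock rod 1  [load 650/700]
  500 → stock rod 3 (new)  [load 500/700]
  475 → stock rod 2  [load 700/700]
  200 → stock rod 3  [load 700/700]
  75 → stock rod 4 (new)  [load 75/700]
  475 → stock rod 4  [load 550/700]
  550 → stock rod 5 (new)  [load 550/700]
  550 → stock rod 6 (new)  [load 550/700]
6 stock rods opened.

6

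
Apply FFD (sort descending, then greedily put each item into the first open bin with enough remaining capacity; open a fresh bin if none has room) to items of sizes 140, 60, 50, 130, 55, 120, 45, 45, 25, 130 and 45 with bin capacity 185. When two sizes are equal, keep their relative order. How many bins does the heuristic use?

Sorted descending: 140, 130, 130, 120, 60, 55, 50, 45, 45, 45, 25.
  140 → bin 1 (new)  [load 140/185]
  130 → bin 2 (new)  [load 130/185]
  130 → bin 3 (new)  [load 130/185]
  120 → bin 4 (new)  [load 120/185]
  60 → bin 4  [load 180/185]
  55 → bin 2  [load 185/185]
  50 → bin 3  [load 180/185]
  45 → bin 1  [load 185/185]
  45 → bin 5 (new)  [load 45/185]
  45 → bin 5  [load 90/185]
  25 → bin 5  [load 115/185]
5 bins opened.

5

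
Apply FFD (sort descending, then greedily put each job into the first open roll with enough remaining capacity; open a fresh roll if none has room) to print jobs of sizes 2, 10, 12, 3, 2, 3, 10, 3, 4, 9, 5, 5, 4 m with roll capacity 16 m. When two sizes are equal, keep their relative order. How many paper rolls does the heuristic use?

5

Sorted descending: 12, 10, 10, 9, 5, 5, 4, 4, 3, 3, 3, 2, 2.
  12 → roll 1 (new)  [load 12/16]
  10 → roll 2 (new)  [load 10/16]
  10 → roll 3 (new)  [load 10/16]
  9 → roll 4 (new)  [load 9/16]
  5 → roll 2  [load 15/16]
  5 → roll 3  [load 15/16]
  4 → roll 1  [load 16/16]
  4 → roll 4  [load 13/16]
  3 → roll 4  [load 16/16]
  3 → roll 5 (new)  [load 3/16]
  3 → roll 5  [load 6/16]
  2 → roll 5  [load 8/16]
  2 → roll 5  [load 10/16]
5 paper rolls opened.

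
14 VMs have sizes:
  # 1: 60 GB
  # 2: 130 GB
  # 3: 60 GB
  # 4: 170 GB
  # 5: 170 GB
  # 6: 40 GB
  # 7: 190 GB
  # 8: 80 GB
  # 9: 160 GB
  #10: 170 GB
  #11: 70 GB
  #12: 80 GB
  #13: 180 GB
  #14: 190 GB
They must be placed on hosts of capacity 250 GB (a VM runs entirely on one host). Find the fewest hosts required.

Total = 190 + 190 + 180 + 170 + 170 + 170 + 160 + 130 + 80 + 80 + 70 + 60 + 60 + 40 = 1750 GB.
Lower bound: ⌈1750/250⌉ = 7 hosts.
Also, 8 VMs each exceed 125 GB, and no two of those can share a host, so at least 8 hosts are needed.
A packing using 8 hosts:
  host 1: 190 + 60 = 250
  host 2: 190 + 60 = 250
  host 3: 180 + 70 = 250
  host 4: 170 + 80 = 250
  host 5: 170 + 80 = 250
  host 6: 170 + 40 = 210
  host 7: 160 = 160
  host 8: 130 = 130
This matches the lower bound, so 8 is optimal.

8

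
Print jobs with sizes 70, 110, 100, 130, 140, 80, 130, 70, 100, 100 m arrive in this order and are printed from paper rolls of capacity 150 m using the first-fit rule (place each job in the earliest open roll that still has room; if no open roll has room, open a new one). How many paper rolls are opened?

9

  70 → roll 1 (new)  [load 70/150]
  110 → roll 2 (new)  [load 110/150]
  100 → roll 3 (new)  [load 100/150]
  130 → roll 4 (new)  [load 130/150]
  140 → roll 5 (new)  [load 140/150]
  80 → roll 1  [load 150/150]
  130 → roll 6 (new)  [load 130/150]
  70 → roll 7 (new)  [load 70/150]
  100 → roll 8 (new)  [load 100/150]
  100 → roll 9 (new)  [load 100/150]
9 paper rolls opened.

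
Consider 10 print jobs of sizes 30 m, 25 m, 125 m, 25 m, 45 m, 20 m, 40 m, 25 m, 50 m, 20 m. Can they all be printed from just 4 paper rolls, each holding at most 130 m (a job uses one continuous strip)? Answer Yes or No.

A valid assignment using 4 paper rolls:
  roll 1: 125 = 125
  roll 2: 50 + 45 + 30 = 125
  roll 3: 40 + 25 + 25 + 25 = 115
  roll 4: 20 + 20 = 40
Every load is within 130 m, so 4 paper rolls suffice.

Yes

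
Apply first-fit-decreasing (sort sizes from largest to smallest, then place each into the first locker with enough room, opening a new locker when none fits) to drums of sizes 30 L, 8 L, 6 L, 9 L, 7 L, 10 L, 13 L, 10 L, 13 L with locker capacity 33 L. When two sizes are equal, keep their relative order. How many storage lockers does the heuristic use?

4

Sorted descending: 30, 13, 13, 10, 10, 9, 8, 7, 6.
  30 → locker 1 (new)  [load 30/33]
  13 → locker 2 (new)  [load 13/33]
  13 → locker 2  [load 26/33]
  10 → locker 3 (new)  [load 10/33]
  10 → locker 3  [load 20/33]
  9 → locker 3  [load 29/33]
  8 → locker 4 (new)  [load 8/33]
  7 → locker 2  [load 33/33]
  6 → locker 4  [load 14/33]
4 storage lockers opened.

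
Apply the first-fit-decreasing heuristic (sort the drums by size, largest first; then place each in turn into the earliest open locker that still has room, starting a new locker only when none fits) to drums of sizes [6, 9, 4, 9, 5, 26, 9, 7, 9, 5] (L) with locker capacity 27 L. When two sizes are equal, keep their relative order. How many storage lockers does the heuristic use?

4

Sorted descending: 26, 9, 9, 9, 9, 7, 6, 5, 5, 4.
  26 → locker 1 (new)  [load 26/27]
  9 → locker 2 (new)  [load 9/27]
  9 → locker 2  [load 18/27]
  9 → locker 2  [load 27/27]
  9 → locker 3 (new)  [load 9/27]
  7 → locker 3  [load 16/27]
  6 → locker 3  [load 22/27]
  5 → locker 3  [load 27/27]
  5 → locker 4 (new)  [load 5/27]
  4 → locker 4  [load 9/27]
4 storage lockers opened.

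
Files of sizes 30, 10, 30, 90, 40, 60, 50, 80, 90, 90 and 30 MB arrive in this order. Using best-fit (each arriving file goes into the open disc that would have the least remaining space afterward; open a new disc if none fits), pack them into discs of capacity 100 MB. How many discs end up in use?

  30 → disc 1 (new)  [load 30/100]
  10 → disc 1  [load 40/100]
  30 → disc 1  [load 70/100]
  90 → disc 2 (new)  [load 90/100]
  40 → disc 3 (new)  [load 40/100]
  60 → disc 3  [load 100/100]
  50 → disc 4 (new)  [load 50/100]
  80 → disc 5 (new)  [load 80/100]
  90 → disc 6 (new)  [load 90/100]
  90 → disc 7 (new)  [load 90/100]
  30 → disc 1  [load 100/100]
7 discs opened.

7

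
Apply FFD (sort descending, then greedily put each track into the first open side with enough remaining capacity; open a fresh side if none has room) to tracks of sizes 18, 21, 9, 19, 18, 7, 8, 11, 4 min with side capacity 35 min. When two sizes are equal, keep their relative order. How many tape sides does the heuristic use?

4

Sorted descending: 21, 19, 18, 18, 11, 9, 8, 7, 4.
  21 → side 1 (new)  [load 21/35]
  19 → side 2 (new)  [load 19/35]
  18 → side 3 (new)  [load 18/35]
  18 → side 4 (new)  [load 18/35]
  11 → side 1  [load 32/35]
  9 → side 2  [load 28/35]
  8 → side 3  [load 26/35]
  7 → side 2  [load 35/35]
  4 → side 3  [load 30/35]
4 tape sides opened.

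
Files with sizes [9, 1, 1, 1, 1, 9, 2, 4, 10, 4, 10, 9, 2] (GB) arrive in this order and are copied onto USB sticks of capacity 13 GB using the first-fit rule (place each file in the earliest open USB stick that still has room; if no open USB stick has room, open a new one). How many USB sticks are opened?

  9 → USB stick 1 (new)  [load 9/13]
  1 → USB stick 1  [load 10/13]
  1 → USB stick 1  [load 11/13]
  1 → USB stick 1  [load 12/13]
  1 → USB stick 1  [load 13/13]
  9 → USB stick 2 (new)  [load 9/13]
  2 → USB stick 2  [load 11/13]
  4 → USB stick 3 (new)  [load 4/13]
  10 → USB stick 4 (new)  [load 10/13]
  4 → USB stick 3  [load 8/13]
  10 → USB stick 5 (new)  [load 10/13]
  9 → USB stick 6 (new)  [load 9/13]
  2 → USB stick 2  [load 13/13]
6 USB sticks opened.

6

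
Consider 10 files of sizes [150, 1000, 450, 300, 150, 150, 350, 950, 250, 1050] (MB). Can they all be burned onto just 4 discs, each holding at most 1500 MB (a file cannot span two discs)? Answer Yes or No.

Yes

A valid assignment using 4 discs:
  disc 1: 1050 + 450 = 1500
  disc 2: 1000 + 350 + 150 = 1500
  disc 3: 950 + 300 + 250 = 1500
  disc 4: 150 + 150 = 300
Every load is within 1500 MB, so 4 discs suffice.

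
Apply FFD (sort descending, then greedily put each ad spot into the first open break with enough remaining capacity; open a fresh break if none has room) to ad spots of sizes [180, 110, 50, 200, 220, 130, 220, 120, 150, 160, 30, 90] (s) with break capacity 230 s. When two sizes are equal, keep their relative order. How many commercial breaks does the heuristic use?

Sorted descending: 220, 220, 200, 180, 160, 150, 130, 120, 110, 90, 50, 30.
  220 → break 1 (new)  [load 220/230]
  220 → break 2 (new)  [load 220/230]
  200 → break 3 (new)  [load 200/230]
  180 → break 4 (new)  [load 180/230]
  160 → break 5 (new)  [load 160/230]
  150 → break 6 (new)  [load 150/230]
  130 → break 7 (new)  [load 130/230]
  120 → break 8 (new)  [load 120/230]
  110 → break 8  [load 230/230]
  90 → break 7  [load 220/230]
  50 → break 4  [load 230/230]
  30 → break 3  [load 230/230]
8 commercial breaks opened.

8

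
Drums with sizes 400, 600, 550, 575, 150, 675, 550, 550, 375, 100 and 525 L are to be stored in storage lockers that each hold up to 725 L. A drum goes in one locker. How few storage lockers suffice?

9

Total = 675 + 600 + 575 + 550 + 550 + 550 + 525 + 400 + 375 + 150 + 100 = 5050 L.
Lower bound: ⌈5050/725⌉ = 7 storage lockers.
Also, 9 drums each exceed 725/2 L, and no two of those can share a locker, so at least 9 storage lockers are needed.
A packing using 9 storage lockers:
  locker 1: 675 = 675
  locker 2: 600 + 100 = 700
  locker 3: 575 + 150 = 725
  locker 4: 550 = 550
  locker 5: 550 = 550
  locker 6: 550 = 550
  locker 7: 525 = 525
  locker 8: 400 = 400
  locker 9: 375 = 375
This matches the lower bound, so 9 is optimal.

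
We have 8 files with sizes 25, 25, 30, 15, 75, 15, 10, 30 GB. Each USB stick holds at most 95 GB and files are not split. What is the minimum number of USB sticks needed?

Total = 75 + 30 + 30 + 25 + 25 + 15 + 15 + 10 = 225 GB.
Lower bound: ⌈225/95⌉ = 3 USB sticks.
A packing using 3 USB sticks:
  USB stick 1: 75 + 15 = 90
  USB stick 2: 30 + 30 + 25 + 10 = 95
  USB stick 3: 25 + 15 = 40
This matches the lower bound, so 3 is optimal.

3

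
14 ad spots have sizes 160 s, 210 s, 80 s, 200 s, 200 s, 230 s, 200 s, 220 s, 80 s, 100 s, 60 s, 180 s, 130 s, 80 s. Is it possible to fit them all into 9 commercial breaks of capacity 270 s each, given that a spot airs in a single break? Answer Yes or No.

No

Total = 2130 s; ⌈2130/270⌉ = 8.
The bound of 8 does not rule out 9, but exhaustive search shows no assignment into 9 commercial breaks of capacity 270 s exists — the minimum is 10.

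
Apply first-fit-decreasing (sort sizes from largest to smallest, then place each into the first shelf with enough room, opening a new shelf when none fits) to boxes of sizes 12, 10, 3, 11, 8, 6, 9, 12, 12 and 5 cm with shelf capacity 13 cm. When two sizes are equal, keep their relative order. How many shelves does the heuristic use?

Sorted descending: 12, 12, 12, 11, 10, 9, 8, 6, 5, 3.
  12 → shelf 1 (new)  [load 12/13]
  12 → shelf 2 (new)  [load 12/13]
  12 → shelf 3 (new)  [load 12/13]
  11 → shelf 4 (new)  [load 11/13]
  10 → shelf 5 (new)  [load 10/13]
  9 → shelf 6 (new)  [load 9/13]
  8 → shelf 7 (new)  [load 8/13]
  6 → shelf 8 (new)  [load 6/13]
  5 → shelf 7  [load 13/13]
  3 → shelf 5  [load 13/13]
8 shelves opened.

8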